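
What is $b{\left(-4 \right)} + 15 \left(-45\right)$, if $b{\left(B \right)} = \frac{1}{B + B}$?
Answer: $- \frac{5401}{8} \approx -675.13$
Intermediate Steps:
$b{\left(B \right)} = \frac{1}{2 B}$
$b{\left(-4 \right)} + 15 \left(-45\right) = \frac{1}{2 \left(-4\right)} + 15 \left(-45\right) = \frac{1}{2} \left(- \frac{1}{4}\right) - 675 = - \frac{1}{8} - 675 = - \frac{5401}{8}$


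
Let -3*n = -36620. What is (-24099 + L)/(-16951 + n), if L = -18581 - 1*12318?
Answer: 164994/14233 ≈ 11.592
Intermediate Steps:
n = 36620/3 (n = -⅓*(-36620) = 36620/3 ≈ 12207.)
L = -30899 (L = -18581 - 12318 = -30899)
(-24099 + L)/(-16951 + n) = (-24099 - 30899)/(-16951 + 36620/3) = -54998/(-14233/3) = -54998*(-3/14233) = 164994/14233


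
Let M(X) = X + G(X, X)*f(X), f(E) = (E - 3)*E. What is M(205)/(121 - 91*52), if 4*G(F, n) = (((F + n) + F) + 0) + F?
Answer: -8489255/4611 ≈ -1841.1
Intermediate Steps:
f(E) = E*(-3 + E) (f(E) = (-3 + E)*E = E*(-3 + E))
G(F, n) = n/4 + 3*F/4 (G(F, n) = ((((F + n) + F) + 0) + F)/4 = (((n + 2*F) + 0) + F)/4 = ((n + 2*F) + F)/4 = (n + 3*F)/4 = n/4 + 3*F/4)
M(X) = X + X**2*(-3 + X) (M(X) = X + (X/4 + 3*X/4)*(X*(-3 + X)) = X + X*(X*(-3 + X)) = X + X**2*(-3 + X))
M(205)/(121 - 91*52) = (205*(1 + 205*(-3 + 205)))/(121 - 91*52) = (205*(1 + 205*202))/(121 - 4732) = (205*(1 + 41410))/(-4611) = (205*41411)*(-1/4611) = 8489255*(-1/4611) = -8489255/4611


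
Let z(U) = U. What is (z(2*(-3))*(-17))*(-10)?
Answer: -1020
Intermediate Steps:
(z(2*(-3))*(-17))*(-10) = ((2*(-3))*(-17))*(-10) = -6*(-17)*(-10) = 102*(-10) = -1020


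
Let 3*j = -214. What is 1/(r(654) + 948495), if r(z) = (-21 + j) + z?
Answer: 3/2847170 ≈ 1.0537e-6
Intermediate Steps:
j = -214/3 (j = (⅓)*(-214) = -214/3 ≈ -71.333)
r(z) = -277/3 + z (r(z) = (-21 - 214/3) + z = -277/3 + z)
1/(r(654) + 948495) = 1/((-277/3 + 654) + 948495) = 1/(1685/3 + 948495) = 1/(2847170/3) = 3/2847170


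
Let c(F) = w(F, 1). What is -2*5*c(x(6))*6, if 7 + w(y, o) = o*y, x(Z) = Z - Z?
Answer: 420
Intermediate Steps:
x(Z) = 0
w(y, o) = -7 + o*y
c(F) = -7 + F (c(F) = -7 + 1*F = -7 + F)
-2*5*c(x(6))*6 = -2*5*(-7 + 0)*6 = -2*5*(-7)*6 = -(-70)*6 = -2*(-210) = 420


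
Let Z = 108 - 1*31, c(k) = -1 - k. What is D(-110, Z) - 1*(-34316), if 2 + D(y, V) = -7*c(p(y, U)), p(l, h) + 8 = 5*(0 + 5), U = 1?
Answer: 34440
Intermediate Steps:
p(l, h) = 17 (p(l, h) = -8 + 5*(0 + 5) = -8 + 5*5 = -8 + 25 = 17)
Z = 77 (Z = 108 - 31 = 77)
D(y, V) = 124 (D(y, V) = -2 - 7*(-1 - 1*17) = -2 - 7*(-1 - 17) = -2 - 7*(-18) = -2 + 126 = 124)
D(-110, Z) - 1*(-34316) = 124 - 1*(-34316) = 124 + 34316 = 34440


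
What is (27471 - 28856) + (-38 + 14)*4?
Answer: -1481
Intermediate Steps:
(27471 - 28856) + (-38 + 14)*4 = -1385 - 24*4 = -1385 - 96 = -1481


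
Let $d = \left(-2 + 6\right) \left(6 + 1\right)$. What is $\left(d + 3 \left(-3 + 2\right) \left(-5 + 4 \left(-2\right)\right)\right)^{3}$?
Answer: $300763$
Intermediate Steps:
$d = 28$ ($d = 4 \cdot 7 = 28$)
$\left(d + 3 \left(-3 + 2\right) \left(-5 + 4 \left(-2\right)\right)\right)^{3} = \left(28 + 3 \left(-3 + 2\right) \left(-5 + 4 \left(-2\right)\right)\right)^{3} = \left(28 + 3 \left(- (-5 - 8)\right)\right)^{3} = \left(28 + 3 \left(\left(-1\right) \left(-13\right)\right)\right)^{3} = \left(28 + 3 \cdot 13\right)^{3} = \left(28 + 39\right)^{3} = 67^{3} = 300763$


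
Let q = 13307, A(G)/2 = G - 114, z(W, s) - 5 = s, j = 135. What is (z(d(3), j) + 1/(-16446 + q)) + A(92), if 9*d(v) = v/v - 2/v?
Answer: 301343/3139 ≈ 96.000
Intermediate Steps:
d(v) = 1/9 - 2/(9*v) (d(v) = (v/v - 2/v)/9 = (1 - 2/v)/9 = 1/9 - 2/(9*v))
z(W, s) = 5 + s
A(G) = -228 + 2*G (A(G) = 2*(G - 114) = 2*(-114 + G) = -228 + 2*G)
(z(d(3), j) + 1/(-16446 + q)) + A(92) = ((5 + 135) + 1/(-16446 + 13307)) + (-228 + 2*92) = (140 + 1/(-3139)) + (-228 + 184) = (140 - 1/3139) - 44 = 439459/3139 - 44 = 301343/3139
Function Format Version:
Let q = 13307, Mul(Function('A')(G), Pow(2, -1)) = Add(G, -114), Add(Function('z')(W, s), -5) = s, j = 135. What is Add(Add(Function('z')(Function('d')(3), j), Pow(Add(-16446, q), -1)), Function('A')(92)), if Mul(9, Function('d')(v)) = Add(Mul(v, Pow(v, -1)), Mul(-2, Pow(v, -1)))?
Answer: Rational(301343, 3139) ≈ 96.000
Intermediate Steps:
Function('d')(v) = Add(Rational(1, 9), Mul(Rational(-2, 9), Pow(v, -1))) (Function('d')(v) = Mul(Rational(1, 9), Add(Mul(v, Pow(v, -1)), Mul(-2, Pow(v, -1)))) = Mul(Rational(1, 9), Add(1, Mul(-2, Pow(v, -1)))) = Add(Rational(1, 9), Mul(Rational(-2, 9), Pow(v, -1))))
Function('z')(W, s) = Add(5, s)
Function('A')(G) = Add(-228, Mul(2, G)) (Function('A')(G) = Mul(2, Add(G, -114)) = Mul(2, Add(-114, G)) = Add(-228, Mul(2, G)))
Add(Add(Function('z')(Function('d')(3), j), Pow(Add(-16446, q), -1)), Function('A')(92)) = Add(Add(Add(5, 135), Pow(Add(-16446, 13307), -1)), Add(-228, Mul(2, 92))) = Add(Add(140, Pow(-3139, -1)), Add(-228, 184)) = Add(Add(140, Rational(-1, 3139)), -44) = Add(Rational(439459, 3139), -44) = Rational(301343, 3139)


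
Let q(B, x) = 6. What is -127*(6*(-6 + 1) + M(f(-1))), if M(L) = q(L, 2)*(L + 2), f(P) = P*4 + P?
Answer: 6096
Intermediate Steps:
f(P) = 5*P (f(P) = 4*P + P = 5*P)
M(L) = 12 + 6*L (M(L) = 6*(L + 2) = 6*(2 + L) = 12 + 6*L)
-127*(6*(-6 + 1) + M(f(-1))) = -127*(6*(-6 + 1) + (12 + 6*(5*(-1)))) = -127*(6*(-5) + (12 + 6*(-5))) = -127*(-30 + (12 - 30)) = -127*(-30 - 18) = -127*(-48) = 6096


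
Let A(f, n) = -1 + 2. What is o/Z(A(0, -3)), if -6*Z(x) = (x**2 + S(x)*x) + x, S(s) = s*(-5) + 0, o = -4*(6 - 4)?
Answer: -16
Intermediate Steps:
A(f, n) = 1
o = -8 (o = -4*2 = -8)
S(s) = -5*s (S(s) = -5*s + 0 = -5*s)
Z(x) = -x/6 + 2*x**2/3 (Z(x) = -((x**2 + (-5*x)*x) + x)/6 = -((x**2 - 5*x**2) + x)/6 = -(-4*x**2 + x)/6 = -(x - 4*x**2)/6 = -x/6 + 2*x**2/3)
o/Z(A(0, -3)) = -8*6/(-1 + 4*1) = -8*6/(-1 + 4) = -8/((1/6)*1*3) = -8/1/2 = -8*2 = -16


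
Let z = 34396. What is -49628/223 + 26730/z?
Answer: -850521949/3835154 ≈ -221.77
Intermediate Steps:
-49628/223 + 26730/z = -49628/223 + 26730/34396 = -49628*1/223 + 26730*(1/34396) = -49628/223 + 13365/17198 = -850521949/3835154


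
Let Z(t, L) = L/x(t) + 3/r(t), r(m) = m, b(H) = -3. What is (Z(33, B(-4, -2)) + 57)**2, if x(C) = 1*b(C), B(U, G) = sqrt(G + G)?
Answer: 3548972/1089 - 2512*I/33 ≈ 3258.9 - 76.121*I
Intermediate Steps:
B(U, G) = sqrt(2)*sqrt(G) (B(U, G) = sqrt(2*G) = sqrt(2)*sqrt(G))
x(C) = -3 (x(C) = 1*(-3) = -3)
Z(t, L) = 3/t - L/3 (Z(t, L) = L/(-3) + 3/t = L*(-1/3) + 3/t = -L/3 + 3/t = 3/t - L/3)
(Z(33, B(-4, -2)) + 57)**2 = ((3/33 - sqrt(2)*sqrt(-2)/3) + 57)**2 = ((3*(1/33) - sqrt(2)*I*sqrt(2)/3) + 57)**2 = ((1/11 - 2*I/3) + 57)**2 = (628/11 - 2*I/3)**2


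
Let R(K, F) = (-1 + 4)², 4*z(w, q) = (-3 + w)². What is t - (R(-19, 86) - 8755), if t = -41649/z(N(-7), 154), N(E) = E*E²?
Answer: 261717385/29929 ≈ 8744.6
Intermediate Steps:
N(E) = E³
z(w, q) = (-3 + w)²/4
R(K, F) = 9 (R(K, F) = 3² = 9)
t = -41649/29929 (t = -41649*4/(-3 + (-7)³)² = -41649*4/(-3 - 343)² = -41649/((¼)*(-346)²) = -41649/((¼)*119716) = -41649/29929 ≈ -1.3916)
t - (R(-19, 86) - 8755) = -41649/29929 - (9 - 8755) = -41649/29929 - 1*(-8746) = -41649/29929 + 8746 = 261717385/29929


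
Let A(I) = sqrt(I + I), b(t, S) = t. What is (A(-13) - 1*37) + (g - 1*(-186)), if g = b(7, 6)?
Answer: 156 + I*sqrt(26) ≈ 156.0 + 5.099*I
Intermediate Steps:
g = 7
A(I) = sqrt(2)*sqrt(I) (A(I) = sqrt(2*I) = sqrt(2)*sqrt(I))
(A(-13) - 1*37) + (g - 1*(-186)) = (sqrt(2)*sqrt(-13) - 1*37) + (7 - 1*(-186)) = (sqrt(2)*(I*sqrt(13)) - 37) + (7 + 186) = (I*sqrt(26) - 37) + 193 = (-37 + I*sqrt(26)) + 193 = 156 + I*sqrt(26)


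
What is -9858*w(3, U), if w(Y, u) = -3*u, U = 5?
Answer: 147870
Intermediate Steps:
-9858*w(3, U) = -(-29574)*5 = -9858*(-15) = 147870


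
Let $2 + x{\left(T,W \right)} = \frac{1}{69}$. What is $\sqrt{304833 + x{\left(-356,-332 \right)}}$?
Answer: $\frac{2 \sqrt{362825115}}{69} \approx 552.12$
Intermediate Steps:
$x{\left(T,W \right)} = - \frac{137}{69}$ ($x{\left(T,W \right)} = -2 + \frac{1}{69} = - \frac{137}{69}$)
$\sqrt{304833 + x{\left(-356,-332 \right)}} = \sqrt{304833 - \frac{137}{69}} = \sqrt{\frac{21033340}{69}} = \frac{2 \sqrt{362825115}}{69}$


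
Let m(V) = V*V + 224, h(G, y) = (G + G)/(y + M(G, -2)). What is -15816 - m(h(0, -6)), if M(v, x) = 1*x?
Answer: -16040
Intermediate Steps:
M(v, x) = x
h(G, y) = 2*G/(-2 + y) (h(G, y) = (G + G)/(y - 2) = (2*G)/(-2 + y) = 2*G/(-2 + y))
m(V) = 224 + V**2 (m(V) = V**2 + 224 = 224 + V**2)
-15816 - m(h(0, -6)) = -15816 - (224 + (2*0/(-2 - 6))**2) = -15816 - (224 + (2*0/(-8))**2) = -15816 - (224 + (2*0*(-1/8))**2) = -15816 - (224 + 0**2) = -15816 - (224 + 0) = -15816 - 1*224 = -15816 - 224 = -16040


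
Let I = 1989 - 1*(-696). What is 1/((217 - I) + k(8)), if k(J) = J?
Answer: -1/2460 ≈ -0.00040650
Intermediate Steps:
I = 2685 (I = 1989 + 696 = 2685)
1/((217 - I) + k(8)) = 1/((217 - 1*2685) + 8) = 1/((217 - 2685) + 8) = 1/(-2468 + 8) = 1/(-2460) = -1/2460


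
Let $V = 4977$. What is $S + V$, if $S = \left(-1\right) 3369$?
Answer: $1608$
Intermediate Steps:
$S = -3369$
$S + V = -3369 + 4977 = 1608$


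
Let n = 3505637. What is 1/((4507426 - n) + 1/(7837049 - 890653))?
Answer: 6946396/6958823102445 ≈ 9.9821e-7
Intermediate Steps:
1/((4507426 - n) + 1/(7837049 - 890653)) = 1/((4507426 - 1*3505637) + 1/(7837049 - 890653)) = 1/((4507426 - 3505637) + 1/6946396) = 1/(1001789 + 1/6946396) = 1/(6958823102445/6946396) = 6946396/6958823102445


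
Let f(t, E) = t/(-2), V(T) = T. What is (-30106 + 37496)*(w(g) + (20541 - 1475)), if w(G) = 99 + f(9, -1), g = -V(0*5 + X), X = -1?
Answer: 141596095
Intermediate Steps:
g = 1 (g = -(0*5 - 1) = -(0 - 1) = -1*(-1) = 1)
f(t, E) = -t/2 (f(t, E) = t*(-1/2) = -t/2)
w(G) = 189/2 (w(G) = 99 - 1/2*9 = 99 - 9/2 = 189/2)
(-30106 + 37496)*(w(g) + (20541 - 1475)) = (-30106 + 37496)*(189/2 + (20541 - 1475)) = 7390*(189/2 + 19066) = 7390*(38321/2) = 141596095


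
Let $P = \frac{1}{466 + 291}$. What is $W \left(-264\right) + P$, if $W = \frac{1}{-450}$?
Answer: $\frac{33383}{56775} \approx 0.58799$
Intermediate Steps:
$W = - \frac{1}{450} \approx -0.0022222$
$P = \frac{1}{757} \approx 0.001321$
$W \left(-264\right) + P = \left(- \frac{1}{450}\right) \left(-264\right) + \frac{1}{757} = \frac{44}{75} + \frac{1}{757} = \frac{33383}{56775}$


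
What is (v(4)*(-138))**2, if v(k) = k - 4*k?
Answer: 2742336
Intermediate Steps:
v(k) = -3*k
(v(4)*(-138))**2 = (-3*4*(-138))**2 = (-12*(-138))**2 = 1656**2 = 2742336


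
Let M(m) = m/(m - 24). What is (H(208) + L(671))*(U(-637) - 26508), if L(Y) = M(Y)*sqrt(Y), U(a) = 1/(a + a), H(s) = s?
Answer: -270169544/49 - 22660470503*sqrt(671)/824278 ≈ -6.2258e+6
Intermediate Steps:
M(m) = m/(-24 + m)
U(a) = 1/(2*a)
L(Y) = Y**(3/2)/(-24 + Y) (L(Y) = (Y/(-24 + Y))*sqrt(Y) = Y**(3/2)/(-24 + Y))
(H(208) + L(671))*(U(-637) - 26508) = (208 + 671**(3/2)/(-24 + 671))*((1/2)/(-637) - 26508) = (208 + (671*sqrt(671))/647)*((1/2)*(-1/637) - 26508) = (208 + (671*sqrt(671))*(1/647))*(-1/1274 - 26508) = (208 + 671*sqrt(671)/647)*(-33771193/1274) = -270169544/49 - 22660470503*sqrt(671)/824278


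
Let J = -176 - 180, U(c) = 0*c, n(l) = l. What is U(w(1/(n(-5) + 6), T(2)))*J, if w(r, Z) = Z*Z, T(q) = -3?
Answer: 0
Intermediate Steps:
w(r, Z) = Z²
U(c) = 0
J = -356
U(w(1/(n(-5) + 6), T(2)))*J = 0*(-356) = 0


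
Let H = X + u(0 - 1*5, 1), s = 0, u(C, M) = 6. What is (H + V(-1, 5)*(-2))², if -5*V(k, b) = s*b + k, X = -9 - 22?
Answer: 16129/25 ≈ 645.16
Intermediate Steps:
X = -31
H = -25 (H = -31 + 6 = -25)
V(k, b) = -k/5 (V(k, b) = -(0*b + k)/5 = -(0 + k)/5 = -k/5)
(H + V(-1, 5)*(-2))² = (-25 - ⅕*(-1)*(-2))² = (-25 + (⅕)*(-2))² = (-25 - ⅖)² = (-127/5)² = 16129/25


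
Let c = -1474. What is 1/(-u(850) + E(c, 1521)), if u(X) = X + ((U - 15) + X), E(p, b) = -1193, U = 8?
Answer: -1/2886 ≈ -0.00034650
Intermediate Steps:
u(X) = -7 + 2*X (u(X) = X + ((8 - 15) + X) = X + (-7 + X) = -7 + 2*X)
1/(-u(850) + E(c, 1521)) = 1/(-(-7 + 2*850) - 1193) = 1/(-(-7 + 1700) - 1193) = 1/(-1*1693 - 1193) = 1/(-1693 - 1193) = 1/(-2886) = -1/2886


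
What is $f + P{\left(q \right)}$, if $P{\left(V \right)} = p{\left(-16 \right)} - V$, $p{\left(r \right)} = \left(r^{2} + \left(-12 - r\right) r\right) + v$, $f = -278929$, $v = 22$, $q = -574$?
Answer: $-278141$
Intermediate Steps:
$p{\left(r \right)} = 22 + r^{2} + r \left(-12 - r\right)$ ($p{\left(r \right)} = \left(r^{2} + \left(-12 - r\right) r\right) + 22 = \left(r^{2} + r \left(-12 - r\right)\right) + 22 = 22 + r^{2} + r \left(-12 - r\right)$)
$P{\left(V \right)} = 214 - V$ ($P{\left(V \right)} = \left(22 - -192\right) - V = \left(22 + 192\right) - V = 214 - V$)
$f + P{\left(q \right)} = -278929 + \left(214 - -574\right) = -278929 + \left(214 + 574\right) = -278929 + 788 = -278141$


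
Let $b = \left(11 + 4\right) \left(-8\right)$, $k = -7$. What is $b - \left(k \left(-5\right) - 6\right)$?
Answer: $-149$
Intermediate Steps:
$b = -120$ ($b = 15 \left(-8\right) = -120$)
$b - \left(k \left(-5\right) - 6\right) = -120 - \left(\left(-7\right) \left(-5\right) - 6\right) = -120 - \left(35 - 6\right) = -120 - 29 = -149$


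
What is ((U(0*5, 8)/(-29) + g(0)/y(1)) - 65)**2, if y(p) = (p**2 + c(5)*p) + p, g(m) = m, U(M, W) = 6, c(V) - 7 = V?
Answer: 3575881/841 ≈ 4251.9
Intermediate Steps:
c(V) = 7 + V
y(p) = p**2 + 13*p (y(p) = (p**2 + (7 + 5)*p) + p = (p**2 + 12*p) + p = p**2 + 13*p)
((U(0*5, 8)/(-29) + g(0)/y(1)) - 65)**2 = ((6/(-29) + 0/((1*(13 + 1)))) - 65)**2 = ((6*(-1/29) + 0/((1*14))) - 65)**2 = ((-6/29 + 0/14) - 65)**2 = ((-6/29 + 0*(1/14)) - 65)**2 = ((-6/29 + 0) - 65)**2 = (-6/29 - 65)**2 = (-1891/29)**2 = 3575881/841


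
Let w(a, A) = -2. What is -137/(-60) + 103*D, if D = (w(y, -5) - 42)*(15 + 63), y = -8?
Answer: -21209623/60 ≈ -3.5349e+5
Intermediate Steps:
D = -3432 (D = (-2 - 42)*(15 + 63) = -44*78 = -3432)
-137/(-60) + 103*D = -137/(-60) + 103*(-3432) = -137*(-1/60) - 353496 = 137/60 - 353496 = -21209623/60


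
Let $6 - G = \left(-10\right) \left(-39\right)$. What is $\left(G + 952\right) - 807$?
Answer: $-239$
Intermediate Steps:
$G = -384$ ($G = 6 - \left(-10\right) \left(-39\right) = 6 - 390 = -384$)
$\left(G + 952\right) - 807 = \left(-384 + 952\right) - 807 = 568 - 807 = -239$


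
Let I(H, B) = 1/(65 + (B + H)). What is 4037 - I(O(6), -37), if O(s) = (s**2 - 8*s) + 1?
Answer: 68628/17 ≈ 4036.9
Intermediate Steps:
O(s) = 1 + s**2 - 8*s
I(H, B) = 1/(65 + B + H)
4037 - I(O(6), -37) = 4037 - 1/(65 - 37 + (1 + 6**2 - 8*6)) = 4037 - 1/(65 - 37 + (1 + 36 - 48)) = 4037 - 1/(65 - 37 - 11) = 4037 - 1/17 = 68628/17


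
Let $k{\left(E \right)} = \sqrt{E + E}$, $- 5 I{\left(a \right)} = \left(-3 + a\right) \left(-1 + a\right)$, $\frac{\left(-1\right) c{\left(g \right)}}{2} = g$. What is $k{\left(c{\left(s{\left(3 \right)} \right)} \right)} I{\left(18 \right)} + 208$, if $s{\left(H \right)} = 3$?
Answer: $208 - 102 i \sqrt{3} \approx 208.0 - 176.67 i$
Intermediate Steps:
$c{\left(g \right)} = - 2 g$
$I{\left(a \right)} = - \frac{\left(-1 + a\right) \left(-3 + a\right)}{5}$ ($I{\left(a \right)} = - \frac{\left(-3 + a\right) \left(-1 + a\right)}{5} = - \frac{\left(-1 + a\right) \left(-3 + a\right)}{5}$)
$k{\left(E \right)} = \sqrt{2} \sqrt{E}$ ($k{\left(E \right)} = \sqrt{2 E} = \sqrt{2} \sqrt{E}$)
$k{\left(c{\left(s{\left(3 \right)} \right)} \right)} I{\left(18 \right)} + 208 = \sqrt{2} \sqrt{\left(-2\right) 3} \left(- \frac{3}{5} - \frac{18^{2}}{5} + \frac{4}{5} \cdot 18\right) + 208 = \sqrt{2} \sqrt{-6} \left(- \frac{3}{5} - \frac{324}{5} + \frac{72}{5}\right) + 208 = \sqrt{2} i \sqrt{6} \left(- \frac{3}{5} - \frac{324}{5} + \frac{72}{5}\right) + 208 = 2 i \sqrt{3} \left(-51\right) + 208 = - 102 i \sqrt{3} + 208 = 208 - 102 i \sqrt{3}$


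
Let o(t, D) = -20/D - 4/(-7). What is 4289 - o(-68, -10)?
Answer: 30005/7 ≈ 4286.4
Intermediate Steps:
o(t, D) = 4/7 - 20/D (o(t, D) = -20/D - 4*(-1/7) = -20/D + 4/7 = 4/7 - 20/D)
4289 - o(-68, -10) = 4289 - (4/7 - 20/(-10)) = 4289 - (4/7 - 20*(-1/10)) = 4289 - (4/7 + 2) = 4289 - 1*18/7 = 4289 - 18/7 = 30005/7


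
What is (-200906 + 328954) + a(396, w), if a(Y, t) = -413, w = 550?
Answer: 127635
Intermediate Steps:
(-200906 + 328954) + a(396, w) = (-200906 + 328954) - 413 = 128048 - 413 = 127635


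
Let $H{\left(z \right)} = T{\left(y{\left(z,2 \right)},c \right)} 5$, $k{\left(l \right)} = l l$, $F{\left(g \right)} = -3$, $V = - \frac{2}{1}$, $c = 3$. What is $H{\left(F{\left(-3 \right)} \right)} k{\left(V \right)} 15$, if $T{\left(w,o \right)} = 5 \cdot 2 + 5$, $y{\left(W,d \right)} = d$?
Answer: $4500$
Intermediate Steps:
$V = -2$ ($V = \left(-2\right) 1 = -2$)
$T{\left(w,o \right)} = 15$ ($T{\left(w,o \right)} = 10 + 5 = 15$)
$k{\left(l \right)} = l^{2}$
$H{\left(z \right)} = 75$ ($H{\left(z \right)} = 15 \cdot 5 = 75$)
$H{\left(F{\left(-3 \right)} \right)} k{\left(V \right)} 15 = 75 \left(-2\right)^{2} \cdot 15 = 75 \cdot 4 \cdot 15 = 300 \cdot 15 = 4500$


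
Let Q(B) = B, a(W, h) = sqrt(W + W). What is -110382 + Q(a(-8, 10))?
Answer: -110382 + 4*I ≈ -1.1038e+5 + 4.0*I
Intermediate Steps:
a(W, h) = sqrt(2)*sqrt(W) (a(W, h) = sqrt(2*W) = sqrt(2)*sqrt(W))
-110382 + Q(a(-8, 10)) = -110382 + sqrt(2)*sqrt(-8) = -110382 + sqrt(2)*(2*I*sqrt(2)) = -110382 + 4*I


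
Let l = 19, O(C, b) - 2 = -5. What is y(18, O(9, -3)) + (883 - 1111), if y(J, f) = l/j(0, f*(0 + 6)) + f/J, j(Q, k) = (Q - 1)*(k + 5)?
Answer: -17683/78 ≈ -226.71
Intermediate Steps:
O(C, b) = -3 (O(C, b) = 2 - 5 = -3)
j(Q, k) = (-1 + Q)*(5 + k)
y(J, f) = 19/(-5 - 6*f) + f/J (y(J, f) = 19/(-5 - f*(0 + 6) + 5*0 + 0*(f*(0 + 6))) + f/J = 19/(-5 - f*6 + 0 + 0*(f*6)) + f/J = 19/(-5 - 6*f + 0 + 0*(6*f)) + f/J = 19/(-5 - 6*f + 0 + 0) + f/J = 19/(-5 - 6*f) + f/J)
y(18, O(9, -3)) + (883 - 1111) = (-19/(5 + 6*(-3)) - 3/18) + (883 - 1111) = (-19/(5 - 18) - 3*1/18) - 228 = (-19/(-13) - 1/6) - 228 = (-19*(-1/13) - 1/6) - 228 = (19/13 - 1/6) - 228 = 101/78 - 228 = -17683/78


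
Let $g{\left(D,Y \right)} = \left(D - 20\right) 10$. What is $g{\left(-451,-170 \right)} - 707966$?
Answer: $-712676$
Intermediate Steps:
$g{\left(D,Y \right)} = -200 + 10 D$ ($g{\left(D,Y \right)} = \left(-20 + D\right) 10 = -200 + 10 D$)
$g{\left(-451,-170 \right)} - 707966 = \left(-200 + 10 \left(-451\right)\right) - 707966 = \left(-200 - 4510\right) - 707966 = -4710 - 707966 = -712676$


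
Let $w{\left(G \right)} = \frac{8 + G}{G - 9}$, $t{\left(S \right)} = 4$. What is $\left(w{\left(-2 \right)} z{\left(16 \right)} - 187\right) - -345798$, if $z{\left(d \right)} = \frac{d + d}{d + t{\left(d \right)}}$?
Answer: $\frac{19008557}{55} \approx 3.4561 \cdot 10^{5}$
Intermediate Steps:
$w{\left(G \right)} = \frac{8 + G}{-9 + G}$
$z{\left(d \right)} = \frac{2 d}{4 + d}$ ($z{\left(d \right)} = \frac{d + d}{d + 4} = \frac{2 d}{4 + d}$)
$\left(w{\left(-2 \right)} z{\left(16 \right)} - 187\right) - -345798 = \left(\frac{8 - 2}{-9 - 2} \cdot 2 \cdot 16 \frac{1}{4 + 16} - 187\right) - -345798 = \left(\frac{1}{-11} \cdot 6 \cdot 2 \cdot 16 \cdot \frac{1}{20} - 187\right) + 345798 = \left(\left(- \frac{1}{11}\right) 6 \cdot 2 \cdot 16 \cdot \frac{1}{20} - 187\right) + 345798 = \left(\left(- \frac{6}{11}\right) \frac{8}{5} - 187\right) + 345798 = \left(- \frac{48}{55} - 187\right) + 345798 = - \frac{10333}{55} + 345798 = \frac{19008557}{55}$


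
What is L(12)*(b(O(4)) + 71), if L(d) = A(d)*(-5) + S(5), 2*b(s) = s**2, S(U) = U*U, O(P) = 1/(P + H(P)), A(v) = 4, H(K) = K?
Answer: 45445/128 ≈ 355.04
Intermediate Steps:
O(P) = 1/(2*P) (O(P) = 1/(P + P) = 1/(2*P))
S(U) = U**2
b(s) = s**2/2
L(d) = 5 (L(d) = 4*(-5) + 5**2 = -20 + 25 = 5)
L(12)*(b(O(4)) + 71) = 5*(((1/2)/4)**2/2 + 71) = 5*(((1/2)*(1/4))**2/2 + 71) = 5*((1/8)**2/2 + 71) = 5*((1/2)*(1/64) + 71) = 5*(1/128 + 71) = 5*(9089/128) = 45445/128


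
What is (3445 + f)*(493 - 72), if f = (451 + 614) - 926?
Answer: 1508864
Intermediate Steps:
f = 139 (f = 1065 - 926 = 139)
(3445 + f)*(493 - 72) = (3445 + 139)*(493 - 72) = 3584*421 = 1508864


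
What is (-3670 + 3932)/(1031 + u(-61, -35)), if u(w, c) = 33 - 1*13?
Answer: 262/1051 ≈ 0.24929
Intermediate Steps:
u(w, c) = 20 (u(w, c) = 33 - 13 = 20)
(-3670 + 3932)/(1031 + u(-61, -35)) = (-3670 + 3932)/(1031 + 20) = 262/1051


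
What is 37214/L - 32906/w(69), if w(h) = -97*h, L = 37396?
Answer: 739813039/125145714 ≈ 5.9116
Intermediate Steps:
37214/L - 32906/w(69) = 37214/37396 - 32906/((-97*69)) = 37214*(1/37396) - 32906/(-6693) = 18607/18698 - 32906*(-1/6693) = 18607/18698 + 32906/6693 = 739813039/125145714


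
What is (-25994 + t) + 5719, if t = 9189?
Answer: -11086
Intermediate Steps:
(-25994 + t) + 5719 = (-25994 + 9189) + 5719 = -16805 + 5719 = -11086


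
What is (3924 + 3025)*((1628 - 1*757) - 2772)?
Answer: -13210049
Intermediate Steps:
(3924 + 3025)*((1628 - 1*757) - 2772) = 6949*((1628 - 757) - 2772) = 6949*(871 - 2772) = 6949*(-1901) = -13210049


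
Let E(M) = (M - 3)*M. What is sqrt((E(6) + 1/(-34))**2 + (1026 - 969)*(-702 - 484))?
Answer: I*sqrt(77774591)/34 ≈ 259.38*I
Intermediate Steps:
E(M) = M*(-3 + M) (E(M) = (-3 + M)*M = M*(-3 + M))
sqrt((E(6) + 1/(-34))**2 + (1026 - 969)*(-702 - 484)) = sqrt((6*(-3 + 6) + 1/(-34))**2 + (1026 - 969)*(-702 - 484)) = sqrt((6*3 - 1/34)**2 + 57*(-1186)) = sqrt((18 - 1/34)**2 - 67602) = sqrt((611/34)**2 - 67602) = sqrt(373321/1156 - 67602) = sqrt(-77774591/1156) = I*sqrt(77774591)/34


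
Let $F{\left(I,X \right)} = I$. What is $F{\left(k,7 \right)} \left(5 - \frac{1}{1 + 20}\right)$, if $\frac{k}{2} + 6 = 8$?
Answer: $\frac{416}{21} \approx 19.81$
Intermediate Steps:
$k = 4$ ($k = -12 + 2 \cdot 8 = -12 + 16 = 4$)
$F{\left(k,7 \right)} \left(5 - \frac{1}{1 + 20}\right) = 4 \left(5 - \frac{1}{1 + 20}\right) = 4 \left(5 - \frac{1}{21}\right) = 4 \cdot \frac{104}{21} = \frac{416}{21}$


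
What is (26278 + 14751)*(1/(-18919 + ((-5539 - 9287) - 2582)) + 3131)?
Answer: 4666631731244/36327 ≈ 1.2846e+8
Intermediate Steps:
(26278 + 14751)*(1/(-18919 + ((-5539 - 9287) - 2582)) + 3131) = 41029*(1/(-18919 + (-14826 - 2582)) + 3131) = 41029*(1/(-18919 - 17408) + 3131) = 41029*(1/(-36327) + 3131) = 41029*(-1/36327 + 3131) = 41029*(113739836/36327) = 4666631731244/36327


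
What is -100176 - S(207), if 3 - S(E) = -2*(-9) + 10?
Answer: -100151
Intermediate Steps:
S(E) = -25 (S(E) = 3 - (-2*(-9) + 10) = 3 - (18 + 10) = 3 - 1*28 = 3 - 28 = -25)
-100176 - S(207) = -100176 - 1*(-25) = -100176 + 25 = -100151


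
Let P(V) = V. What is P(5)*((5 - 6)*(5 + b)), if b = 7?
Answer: -60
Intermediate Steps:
P(5)*((5 - 6)*(5 + b)) = 5*((5 - 6)*(5 + 7)) = 5*(-1*12) = 5*(-12) = -60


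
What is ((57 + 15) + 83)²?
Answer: 24025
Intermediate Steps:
((57 + 15) + 83)² = (72 + 83)² = 155² = 24025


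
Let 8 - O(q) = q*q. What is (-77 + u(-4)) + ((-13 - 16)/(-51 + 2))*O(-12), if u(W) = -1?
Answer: -7766/49 ≈ -158.49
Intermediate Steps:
O(q) = 8 - q**2 (O(q) = 8 - q*q = 8 - q**2)
(-77 + u(-4)) + ((-13 - 16)/(-51 + 2))*O(-12) = (-77 - 1) + ((-13 - 16)/(-51 + 2))*(8 - 1*(-12)**2) = -78 + (-29/(-49))*(8 - 1*144) = -78 + (-29*(-1/49))*(8 - 144) = -78 + (29/49)*(-136) = -78 - 3944/49 = -7766/49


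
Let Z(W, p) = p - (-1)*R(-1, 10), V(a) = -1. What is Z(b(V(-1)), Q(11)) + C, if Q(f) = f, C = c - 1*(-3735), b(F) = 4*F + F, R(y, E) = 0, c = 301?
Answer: 4047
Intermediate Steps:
b(F) = 5*F
C = 4036 (C = 301 - 1*(-3735) = 301 + 3735 = 4036)
Z(W, p) = p (Z(W, p) = p - (-1)*0 = p - 1*0 = p + 0 = p)
Z(b(V(-1)), Q(11)) + C = 11 + 4036 = 4047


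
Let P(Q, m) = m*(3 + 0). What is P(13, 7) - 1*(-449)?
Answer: 470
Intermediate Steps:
P(Q, m) = 3*m (P(Q, m) = m*3 = 3*m)
P(13, 7) - 1*(-449) = 3*7 - 1*(-449) = 21 + 449 = 470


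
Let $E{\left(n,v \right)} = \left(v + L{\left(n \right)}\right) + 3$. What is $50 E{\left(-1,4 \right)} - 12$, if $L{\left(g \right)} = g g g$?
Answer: $288$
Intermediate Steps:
$L{\left(g \right)} = g^{3}$ ($L{\left(g \right)} = g^{2} g = g^{3}$)
$E{\left(n,v \right)} = 3 + v + n^{3}$ ($E{\left(n,v \right)} = \left(v + n^{3}\right) + 3 = 3 + v + n^{3}$)
$50 E{\left(-1,4 \right)} - 12 = 50 \left(3 + 4 + \left(-1\right)^{3}\right) - 12 = 50 \left(3 + 4 - 1\right) - 12 = 50 \cdot 6 - 12 = 300 - 12 = 288$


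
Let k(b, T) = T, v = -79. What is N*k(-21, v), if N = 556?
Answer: -43924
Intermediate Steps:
N*k(-21, v) = 556*(-79) = -43924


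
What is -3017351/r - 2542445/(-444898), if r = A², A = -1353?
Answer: 3311809273807/814434282882 ≈ 4.0664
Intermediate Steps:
r = 1830609 (r = (-1353)² = 1830609)
-3017351/r - 2542445/(-444898) = -3017351/1830609 - 2542445/(-444898) = -3017351*1/1830609 - 2542445*(-1/444898) = -3017351/1830609 + 2542445/444898 = 3311809273807/814434282882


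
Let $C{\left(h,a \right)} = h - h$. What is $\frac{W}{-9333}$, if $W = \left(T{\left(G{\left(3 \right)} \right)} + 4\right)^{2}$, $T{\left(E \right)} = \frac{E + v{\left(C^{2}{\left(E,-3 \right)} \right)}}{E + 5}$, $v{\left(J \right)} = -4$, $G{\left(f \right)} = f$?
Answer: $- \frac{961}{597312} \approx -0.0016089$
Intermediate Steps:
$C{\left(h,a \right)} = 0$
$T{\left(E \right)} = \frac{-4 + E}{5 + E}$ ($T{\left(E \right)} = \frac{E - 4}{E + 5} = \frac{-4 + E}{5 + E}$)
$W = \frac{961}{64}$ ($W = \left(\frac{-4 + 3}{5 + 3} + 4\right)^{2} = \left(\frac{1}{8} \left(-1\right) + 4\right)^{2} = \left(- \frac{1}{8} + 4\right)^{2} = \left(\frac{31}{8}\right)^{2} = \frac{961}{64} \approx 15.016$)
$\frac{W}{-9333} = \frac{961}{64 \left(-9333\right)} = \frac{961}{64} \left(- \frac{1}{9333}\right) = - \frac{961}{597312}$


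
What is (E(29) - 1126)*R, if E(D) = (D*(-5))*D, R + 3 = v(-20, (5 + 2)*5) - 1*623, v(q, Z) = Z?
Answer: 3150621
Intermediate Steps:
R = -591 (R = -3 + ((5 + 2)*5 - 1*623) = -3 + (7*5 - 623) = -3 + (35 - 623) = -3 - 588 = -591)
E(D) = -5*D² (E(D) = (-5*D)*D = -5*D²)
(E(29) - 1126)*R = (-5*29² - 1126)*(-591) = (-5*841 - 1126)*(-591) = (-4205 - 1126)*(-591) = -5331*(-591) = 3150621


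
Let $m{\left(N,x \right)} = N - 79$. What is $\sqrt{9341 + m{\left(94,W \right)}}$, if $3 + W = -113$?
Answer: $2 \sqrt{2339} \approx 96.726$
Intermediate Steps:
$W = -116$ ($W = -3 - 113 = -116$)
$m{\left(N,x \right)} = -79 + N$ ($m{\left(N,x \right)} = N - 79 = -79 + N$)
$\sqrt{9341 + m{\left(94,W \right)}} = \sqrt{9341 + \left(-79 + 94\right)} = \sqrt{9341 + 15} = \sqrt{9356} = 2 \sqrt{2339}$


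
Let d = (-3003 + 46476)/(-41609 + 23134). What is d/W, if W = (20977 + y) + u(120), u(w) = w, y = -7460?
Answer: -43473/251943575 ≈ -0.00017255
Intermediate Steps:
W = 13637 (W = (20977 - 7460) + 120 = 13517 + 120 = 13637)
d = -43473/18475 (d = 43473/(-18475) = 43473*(-1/18475) = -43473/18475 ≈ -2.3531)
d/W = -43473/18475/13637 = -43473/18475*1/13637 = -43473/251943575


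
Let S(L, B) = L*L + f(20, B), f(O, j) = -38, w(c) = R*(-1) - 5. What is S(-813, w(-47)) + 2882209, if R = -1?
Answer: 3543140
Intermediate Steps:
w(c) = -4 (w(c) = -1*(-1) - 5 = 1 - 5 = -4)
S(L, B) = -38 + L² (S(L, B) = L*L - 38 = L² - 38 = -38 + L²)
S(-813, w(-47)) + 2882209 = (-38 + (-813)²) + 2882209 = (-38 + 660969) + 2882209 = 660931 + 2882209 = 3543140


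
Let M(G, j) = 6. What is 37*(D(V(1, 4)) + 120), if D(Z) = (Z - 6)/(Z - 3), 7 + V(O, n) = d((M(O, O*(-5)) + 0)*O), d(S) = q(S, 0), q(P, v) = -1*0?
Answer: 44881/10 ≈ 4488.1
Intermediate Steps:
q(P, v) = 0
d(S) = 0
V(O, n) = -7 (V(O, n) = -7 + 0 = -7)
D(Z) = (-6 + Z)/(-3 + Z)
37*(D(V(1, 4)) + 120) = 37*((-6 - 7)/(-3 - 7) + 120) = 37*(-13/(-10) + 120) = 37*(-⅒*(-13) + 120) = 37*(13/10 + 120) = 37*(1213/10) = 44881/10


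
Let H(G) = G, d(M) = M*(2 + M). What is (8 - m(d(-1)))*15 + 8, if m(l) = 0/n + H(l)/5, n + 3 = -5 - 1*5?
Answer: 131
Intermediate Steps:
n = -13 (n = -3 + (-5 - 1*5) = -3 + (-5 - 5) = -3 - 10 = -13)
m(l) = l/5 (m(l) = 0/(-13) + l/5 = 0*(-1/13) + l*(1/5) = 0 + l/5 = l/5)
(8 - m(d(-1)))*15 + 8 = (8 - (-(2 - 1))/5)*15 + 8 = (8 - (-1*1)/5)*15 + 8 = (8 - (-1)/5)*15 + 8 = (8 - 1*(-1/5))*15 + 8 = (8 + 1/5)*15 + 8 = (41/5)*15 + 8 = 123 + 8 = 131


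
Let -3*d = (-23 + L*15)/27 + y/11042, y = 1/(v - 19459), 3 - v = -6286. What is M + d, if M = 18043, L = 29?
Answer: 70824510860989/3926424780 ≈ 18038.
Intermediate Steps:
v = 6289 (v = 3 - 1*(-6286) = 3 + 6286 = 6289)
y = -1/13170 (y = 1/(6289 - 19459) = 1/(-13170) = -1/13170 ≈ -7.5930e-5)
d = -19971444551/3926424780 (d = -((-23 + 29*15)/27 - 1/13170/11042)/3 = -((-23 + 435)*(1/27) - 1/13170*1/11042)/3 = -(412*(1/27) - 1/145423140)/3 = -(412/27 - 1/145423140)/3 = -⅓*19971444551/1308808260 = -19971444551/3926424780 ≈ -5.0864)
M + d = 18043 - 19971444551/3926424780 = 70824510860989/3926424780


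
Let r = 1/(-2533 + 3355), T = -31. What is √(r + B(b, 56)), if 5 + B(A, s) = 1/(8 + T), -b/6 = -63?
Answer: I*√1802290074/18906 ≈ 2.2455*I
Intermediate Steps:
b = 378 (b = -6*(-63) = 378)
B(A, s) = -116/23 (B(A, s) = -5 + 1/(8 - 31) = -5 + 1/(-23) = -5 - 1/23 = -116/23)
r = 1/822 ≈ 0.0012165
√(r + B(b, 56)) = √(1/822 - 116/23) = √(-95329/18906) = I*√1802290074/18906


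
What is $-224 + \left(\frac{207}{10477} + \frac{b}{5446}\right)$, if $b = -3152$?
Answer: $- \frac{6406415195}{28528871} \approx -224.56$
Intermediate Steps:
$-224 + \left(\frac{207}{10477} + \frac{b}{5446}\right) = -224 + \left(\frac{207}{10477} - \frac{3152}{5446}\right) = -224 + \left(207 \cdot \frac{1}{10477} - \frac{1576}{2723}\right) = -224 + \left(\frac{207}{10477} - \frac{1576}{2723}\right) = -224 - \frac{15948091}{28528871} = - \frac{6406415195}{28528871}$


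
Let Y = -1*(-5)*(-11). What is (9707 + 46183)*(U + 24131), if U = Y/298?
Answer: 200952019935/149 ≈ 1.3487e+9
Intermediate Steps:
Y = -55 (Y = 5*(-11) = -55)
U = -55/298 ≈ -0.18456
(9707 + 46183)*(U + 24131) = (9707 + 46183)*(-55/298 + 24131) = 55890*(7190983/298) = 200952019935/149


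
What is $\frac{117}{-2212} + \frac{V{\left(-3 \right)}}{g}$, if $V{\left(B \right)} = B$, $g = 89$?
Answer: $- \frac{17049}{196868} \approx -0.086601$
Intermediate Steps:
$\frac{117}{-2212} + \frac{V{\left(-3 \right)}}{g} = \frac{117}{-2212} - \frac{3}{89} = 117 \left(- \frac{1}{2212}\right) - \frac{3}{89} = - \frac{117}{2212} - \frac{3}{89} = - \frac{17049}{196868}$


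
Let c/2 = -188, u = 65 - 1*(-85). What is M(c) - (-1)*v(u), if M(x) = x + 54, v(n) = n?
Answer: -172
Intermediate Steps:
u = 150 (u = 65 + 85 = 150)
c = -376 (c = 2*(-188) = -376)
M(x) = 54 + x
M(c) - (-1)*v(u) = (54 - 376) - (-1)*150 = -322 - 1*(-150) = -322 + 150 = -172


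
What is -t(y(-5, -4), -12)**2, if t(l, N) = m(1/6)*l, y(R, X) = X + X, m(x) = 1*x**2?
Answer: -4/81 ≈ -0.049383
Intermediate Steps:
m(x) = x**2
y(R, X) = 2*X
t(l, N) = l/36 (t(l, N) = (1/6)**2*l = l/36)
-t(y(-5, -4), -12)**2 = -((2*(-4))/36)**2 = -((1/36)*(-8))**2 = -(-2/9)**2 = -1*4/81 = -4/81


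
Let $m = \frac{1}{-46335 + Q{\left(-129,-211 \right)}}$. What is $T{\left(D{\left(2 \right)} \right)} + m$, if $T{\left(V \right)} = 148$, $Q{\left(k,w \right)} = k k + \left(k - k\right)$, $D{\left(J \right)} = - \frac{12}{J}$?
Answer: $\frac{4394711}{29694} \approx 148.0$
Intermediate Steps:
$Q{\left(k,w \right)} = k^{2}$ ($Q{\left(k,w \right)} = k^{2} + 0 = k^{2}$)
$m = - \frac{1}{29694}$ ($m = \frac{1}{-46335 + \left(-129\right)^{2}} = \frac{1}{-46335 + 16641} = \frac{1}{-29694} = - \frac{1}{29694} \approx -3.3677 \cdot 10^{-5}$)
$T{\left(D{\left(2 \right)} \right)} + m = 148 - \frac{1}{29694} = \frac{4394711}{29694}$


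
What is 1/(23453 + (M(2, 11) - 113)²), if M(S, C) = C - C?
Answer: 1/36222 ≈ 2.7608e-5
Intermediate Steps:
M(S, C) = 0
1/(23453 + (M(2, 11) - 113)²) = 1/(23453 + (0 - 113)²) = 1/(23453 + (-113)²) = 1/(23453 + 12769) = 1/36222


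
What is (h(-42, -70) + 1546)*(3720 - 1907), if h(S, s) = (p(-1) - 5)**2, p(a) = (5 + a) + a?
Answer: 2810150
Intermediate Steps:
p(a) = 5 + 2*a
h(S, s) = 4 (h(S, s) = ((5 + 2*(-1)) - 5)**2 = ((5 - 2) - 5)**2 = (3 - 5)**2 = (-2)**2 = 4)
(h(-42, -70) + 1546)*(3720 - 1907) = (4 + 1546)*(3720 - 1907) = 1550*1813 = 2810150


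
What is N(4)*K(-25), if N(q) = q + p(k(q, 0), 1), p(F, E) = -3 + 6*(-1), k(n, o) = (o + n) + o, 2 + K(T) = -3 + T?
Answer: 150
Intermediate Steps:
K(T) = -5 + T (K(T) = -2 + (-3 + T) = -5 + T)
k(n, o) = n + 2*o (k(n, o) = (n + o) + o = n + 2*o)
p(F, E) = -9 (p(F, E) = -3 - 6 = -9)
N(q) = -9 + q (N(q) = q - 9 = -9 + q)
N(4)*K(-25) = (-9 + 4)*(-5 - 25) = -5*(-30) = 150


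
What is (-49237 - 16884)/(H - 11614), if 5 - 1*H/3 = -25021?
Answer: -66121/63464 ≈ -1.0419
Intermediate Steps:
H = 75078 (H = 15 - 3*(-25021) = 15 + 75063 = 75078)
(-49237 - 16884)/(H - 11614) = (-49237 - 16884)/(75078 - 11614) = -66121/63464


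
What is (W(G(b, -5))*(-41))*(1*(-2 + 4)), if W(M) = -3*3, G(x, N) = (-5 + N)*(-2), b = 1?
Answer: 738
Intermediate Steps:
G(x, N) = 10 - 2*N
W(M) = -9
(W(G(b, -5))*(-41))*(1*(-2 + 4)) = (-9*(-41))*(1*(-2 + 4)) = 369*(1*2) = 369*2 = 738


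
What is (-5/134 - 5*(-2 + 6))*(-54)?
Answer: 72495/67 ≈ 1082.0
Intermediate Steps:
(-5/134 - 5*(-2 + 6))*(-54) = (-5*1/134 - 5*4)*(-54) = (-5/134 - 20)*(-54) = -2685/134*(-54) = 72495/67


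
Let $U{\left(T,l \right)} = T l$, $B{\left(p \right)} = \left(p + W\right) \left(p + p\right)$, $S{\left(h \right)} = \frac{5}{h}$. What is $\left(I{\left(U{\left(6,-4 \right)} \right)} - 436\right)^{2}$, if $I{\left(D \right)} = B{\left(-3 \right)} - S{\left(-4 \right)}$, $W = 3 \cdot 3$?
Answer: $\frac{3545689}{16} \approx 2.2161 \cdot 10^{5}$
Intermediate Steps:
$W = 9$
$B{\left(p \right)} = 2 p \left(9 + p\right)$ ($B{\left(p \right)} = \left(p + 9\right) \left(p + p\right) = \left(9 + p\right) 2 p = 2 p \left(9 + p\right)$)
$I{\left(D \right)} = - \frac{139}{4}$ ($I{\left(D \right)} = 2 \left(-3\right) \left(9 - 3\right) - \frac{5}{-4} = 2 \left(-3\right) 6 - 5 \left(- \frac{1}{4}\right) = -36 - - \frac{5}{4} = -36 + \frac{5}{4} = - \frac{139}{4}$)
$\left(I{\left(U{\left(6,-4 \right)} \right)} - 436\right)^{2} = \left(- \frac{139}{4} - 436\right)^{2} = \left(- \frac{1883}{4}\right)^{2} = \frac{3545689}{16}$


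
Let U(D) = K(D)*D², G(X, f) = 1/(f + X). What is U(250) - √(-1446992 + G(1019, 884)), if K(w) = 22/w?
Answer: 5500 - 5*I*√209605993993/1903 ≈ 5500.0 - 1202.9*I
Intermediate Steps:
G(X, f) = 1/(X + f)
U(D) = 22*D (U(D) = (22/D)*D² = 22*D)
U(250) - √(-1446992 + G(1019, 884)) = 22*250 - √(-1446992 + 1/(1019 + 884)) = 5500 - √(-1446992 + 1/1903) = 5500 - √(-2753625775/1903) = 5500 - 5*I*√209605993993/1903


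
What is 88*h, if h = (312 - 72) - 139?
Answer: 8888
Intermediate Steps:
h = 101 (h = 240 - 139 = 101)
88*h = 88*101 = 8888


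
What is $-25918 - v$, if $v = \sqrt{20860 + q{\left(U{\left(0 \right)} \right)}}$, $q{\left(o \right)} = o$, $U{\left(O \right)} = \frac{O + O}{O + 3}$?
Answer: $-25918 - 2 \sqrt{5215} \approx -26062.0$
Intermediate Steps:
$U{\left(O \right)} = \frac{2 O}{3 + O}$
$v = 2 \sqrt{5215}$ ($v = \sqrt{20860 + 2 \cdot 0 \frac{1}{3 + 0}} = \sqrt{20860 + 2 \cdot 0 \cdot \frac{1}{3}} = \sqrt{20860 + 0} = \sqrt{20860} = 2 \sqrt{5215} \approx 144.43$)
$-25918 - v = -25918 - 2 \sqrt{5215}$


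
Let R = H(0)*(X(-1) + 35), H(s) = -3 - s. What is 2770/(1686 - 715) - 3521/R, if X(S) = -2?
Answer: 3693121/96129 ≈ 38.418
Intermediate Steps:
R = -99 (R = (-3 - 1*0)*(-2 + 35) = (-3 + 0)*33 = -3*33 = -99)
2770/(1686 - 715) - 3521/R = 2770/(1686 - 715) - 3521/(-99) = 2770/971 - 3521*(-1/99) = 2770*(1/971) + 3521/99 = 2770/971 + 3521/99 = 3693121/96129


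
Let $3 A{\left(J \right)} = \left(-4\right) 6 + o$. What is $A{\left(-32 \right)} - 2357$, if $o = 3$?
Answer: $-2364$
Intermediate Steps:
$A{\left(J \right)} = -7$ ($A{\left(J \right)} = \frac{\left(-4\right) 6 + 3}{3} = \frac{-24 + 3}{3} = \frac{1}{3} \left(-21\right) = -7$)
$A{\left(-32 \right)} - 2357 = -7 - 2357 = -2364$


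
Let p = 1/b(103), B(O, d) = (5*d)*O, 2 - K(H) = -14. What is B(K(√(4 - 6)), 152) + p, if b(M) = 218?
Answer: 2650881/218 ≈ 12160.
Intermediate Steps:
K(H) = 16 (K(H) = 2 - 1*(-14) = 2 + 14 = 16)
B(O, d) = 5*O*d
p = 1/218 ≈ 0.0045872
B(K(√(4 - 6)), 152) + p = 5*16*152 + 1/218 = 12160 + 1/218 = 2650881/218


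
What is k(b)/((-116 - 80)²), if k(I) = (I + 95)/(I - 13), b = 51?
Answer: 73/729904 ≈ 0.00010001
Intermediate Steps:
k(I) = (95 + I)/(-13 + I)
k(b)/((-116 - 80)²) = ((95 + 51)/(-13 + 51))/((-116 - 80)²) = (146/38)/((-196)²) = ((1/38)*146)/38416 = (73/19)*(1/38416) = 73/729904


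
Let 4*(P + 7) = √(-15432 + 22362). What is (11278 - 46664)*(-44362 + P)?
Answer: 1570041434 - 53079*√770/2 ≈ 1.5693e+9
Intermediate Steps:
P = -7 + 3*√770/4 (P = -7 + √(-15432 + 22362)/4 = -7 + √6930/4 = -7 + (3*√770)/4 = -7 + 3*√770/4 ≈ 13.812)
(11278 - 46664)*(-44362 + P) = (11278 - 46664)*(-44362 + (-7 + 3*√770/4)) = -35386*(-44369 + 3*√770/4) = 1570041434 - 53079*√770/2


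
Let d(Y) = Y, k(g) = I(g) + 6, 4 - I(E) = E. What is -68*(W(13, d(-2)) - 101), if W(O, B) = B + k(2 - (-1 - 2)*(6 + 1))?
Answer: 7888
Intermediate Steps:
I(E) = 4 - E
k(g) = 10 - g (k(g) = (4 - g) + 6 = 10 - g)
W(O, B) = -13 + B (W(O, B) = B + (10 - (2 - (-1 - 2)*(6 + 1))) = B + (10 - (2 - (-3)*7)) = B + (10 - (2 - 1*(-21))) = B + (10 - (2 + 21)) = B + (10 - 1*23) = B + (10 - 23) = B - 13 = -13 + B)
-68*(W(13, d(-2)) - 101) = -68*((-13 - 2) - 101) = -68*(-15 - 101) = -68*(-116) = 7888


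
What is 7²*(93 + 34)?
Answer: 6223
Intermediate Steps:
7²*(93 + 34) = 49*127 = 6223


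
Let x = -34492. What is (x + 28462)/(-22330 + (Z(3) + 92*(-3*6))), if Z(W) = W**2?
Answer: 6030/23977 ≈ 0.25149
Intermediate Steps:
(x + 28462)/(-22330 + (Z(3) + 92*(-3*6))) = (-34492 + 28462)/(-22330 + (3**2 + 92*(-3*6))) = -6030/(-22330 + (9 + 92*(-18))) = -6030/(-22330 + (9 - 1656)) = -6030/(-22330 - 1647) = -6030/(-23977) = -6030*(-1/23977) = 6030/23977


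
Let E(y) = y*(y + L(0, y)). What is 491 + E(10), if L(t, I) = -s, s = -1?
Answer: 601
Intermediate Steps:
L(t, I) = 1 (L(t, I) = -1*(-1) = 1)
E(y) = y*(1 + y) (E(y) = y*(y + 1) = y*(1 + y))
491 + E(10) = 491 + 10*(1 + 10) = 491 + 10*11 = 491 + 110 = 601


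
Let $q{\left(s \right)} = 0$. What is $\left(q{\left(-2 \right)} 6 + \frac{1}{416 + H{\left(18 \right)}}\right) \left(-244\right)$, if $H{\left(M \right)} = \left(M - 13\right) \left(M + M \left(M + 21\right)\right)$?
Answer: $- \frac{61}{1004} \approx -0.060757$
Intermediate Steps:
$H{\left(M \right)} = \left(-13 + M\right) \left(M + M \left(21 + M\right)\right)$
$\left(q{\left(-2 \right)} 6 + \frac{1}{416 + H{\left(18 \right)}}\right) \left(-244\right) = \left(0 \cdot 6 + \frac{1}{416 + 18 \left(-286 + 18^{2} + 9 \cdot 18\right)}\right) \left(-244\right) = \left(0 + \frac{1}{416 + 18 \left(-286 + 324 + 162\right)}\right) \left(-244\right) = \left(0 + \frac{1}{416 + 18 \cdot 200}\right) \left(-244\right) = \left(0 + \frac{1}{416 + 3600}\right) \left(-244\right) = \left(0 + \frac{1}{4016}\right) \left(-244\right) = \frac{1}{4016} \left(-244\right) = - \frac{61}{1004}$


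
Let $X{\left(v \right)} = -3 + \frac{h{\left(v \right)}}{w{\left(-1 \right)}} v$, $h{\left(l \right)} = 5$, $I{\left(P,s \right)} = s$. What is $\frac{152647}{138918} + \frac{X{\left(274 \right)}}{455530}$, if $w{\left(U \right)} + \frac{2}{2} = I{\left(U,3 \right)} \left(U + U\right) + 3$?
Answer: $\frac{69487291741}{63281316540} \approx 1.0981$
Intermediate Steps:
$w{\left(U \right)} = 2 + 6 U$ ($w{\left(U \right)} = -1 + \left(3 \left(U + U\right) + 3\right) = -1 + \left(3 \cdot 2 U + 3\right) = -1 + \left(6 U + 3\right) = -1 + \left(3 + 6 U\right) = 2 + 6 U$)
$X{\left(v \right)} = -3 - \frac{5 v}{4}$ ($X{\left(v \right)} = -3 + \frac{5}{2 + 6 \left(-1\right)} v = -3 + \frac{5}{2 - 6} v = -3 + \frac{5}{-4} v = -3 + 5 \left(- \frac{1}{4}\right) v = -3 - \frac{5 v}{4}$)
$\frac{152647}{138918} + \frac{X{\left(274 \right)}}{455530} = \frac{152647}{138918} + \frac{-3 - \frac{685}{2}}{455530} = 152647 \cdot \frac{1}{138918} + \left(-3 - \frac{685}{2}\right) \frac{1}{455530} = \frac{152647}{138918} - \frac{691}{911060} = \frac{69487291741}{63281316540}$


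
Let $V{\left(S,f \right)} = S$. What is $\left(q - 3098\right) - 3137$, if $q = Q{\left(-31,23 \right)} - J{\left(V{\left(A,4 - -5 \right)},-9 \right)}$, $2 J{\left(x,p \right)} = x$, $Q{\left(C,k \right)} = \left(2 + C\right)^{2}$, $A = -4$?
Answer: $-5392$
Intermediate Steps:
$J{\left(x,p \right)} = \frac{x}{2}$
$q = 843$ ($q = \left(2 - 31\right)^{2} - \frac{1}{2} \left(-4\right) = \left(-29\right)^{2} - -2 = 841 + 2 = 843$)
$\left(q - 3098\right) - 3137 = \left(843 - 3098\right) - 3137 = -2255 - 3137 = -5392$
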